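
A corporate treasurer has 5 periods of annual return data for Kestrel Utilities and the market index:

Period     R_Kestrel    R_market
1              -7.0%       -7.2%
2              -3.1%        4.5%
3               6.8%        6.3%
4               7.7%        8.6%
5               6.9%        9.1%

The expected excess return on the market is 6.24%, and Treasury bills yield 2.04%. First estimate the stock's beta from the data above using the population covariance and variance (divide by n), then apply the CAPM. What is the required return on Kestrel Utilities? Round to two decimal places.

7.66%

Mean R_i = (-7.0 − 3.1 + 6.8 + 7.7 + 6.9) / 5 = 2.2600%
Mean R_m = (-7.2 + 4.5 + 6.3 + 8.6 + 9.1) / 5 = 4.2600%
Σ(R_i − R̄_i)(R_m − R̄_m) = 160.1620  ⇒  Cov = 160.1620 / 5 = 32.0324
Σ(R_m − R̄_m)² = 177.8120  ⇒  Var(R_m) = 177.8120 / 5 = 35.5624
β = Cov / Var(R_m) = 32.0324 / 35.5624 = 0.9007
E(R) = R_f + β × MRP = 2.04% + 0.9007 × 6.24% = 7.66%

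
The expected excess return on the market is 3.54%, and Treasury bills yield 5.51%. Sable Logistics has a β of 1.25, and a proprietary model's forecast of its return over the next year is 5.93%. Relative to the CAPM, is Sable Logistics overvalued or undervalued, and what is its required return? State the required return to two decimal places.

Required return = R_f + β·MRP = 5.51% + 1.25 × 3.54% = 9.94%
Forecast 5.93% < required 9.94% → the stock plots below the SML → overvalued.

Overvalued; required return 9.94%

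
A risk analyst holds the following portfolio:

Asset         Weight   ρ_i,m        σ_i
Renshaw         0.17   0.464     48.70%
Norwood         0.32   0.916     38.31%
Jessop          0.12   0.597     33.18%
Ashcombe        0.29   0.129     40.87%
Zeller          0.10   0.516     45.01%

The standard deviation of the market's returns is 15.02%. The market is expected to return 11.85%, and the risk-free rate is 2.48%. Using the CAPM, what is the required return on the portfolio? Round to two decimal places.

15.77%

β_Renshaw = 0.464 × 48.70% / 15.02% = 1.5044
β_Norwood = 0.916 × 38.31% / 15.02% = 2.3363
β_Jessop = 0.597 × 33.18% / 15.02% = 1.3188
β_Ashcombe = 0.129 × 40.87% / 15.02% = 0.3510
β_Zeller = 0.516 × 45.01% / 15.02% = 1.5463
β_P = Σ w_i β_i = 0.17×1.5044 + 0.32×2.3363 + 0.12×1.3188 + 0.29×0.3510 + 0.10×1.5463 = 1.4180
MRP = 11.85% − 2.48% = 9.37%
E(R_P) = R_f + β_P × MRP = 2.48% + 1.4180 × 9.37% = 15.77%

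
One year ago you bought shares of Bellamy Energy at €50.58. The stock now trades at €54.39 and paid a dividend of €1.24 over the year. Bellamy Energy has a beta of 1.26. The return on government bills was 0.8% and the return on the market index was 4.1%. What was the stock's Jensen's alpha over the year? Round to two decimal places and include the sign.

Realised HPR = (P1 + D1 − P0) / P0 = (54.39 + 1.24 − 50.58) / 50.58 = 5.05 / 50.58 = 9.9842%
MRP = 4.1% − 0.8% = 3.30%
CAPM required = R_f + β·MRP = 0.8% + 1.26 × 3.3% = 4.9580%
α = realised − required = 9.9842% − 4.9580% = +5.03%

+5.03%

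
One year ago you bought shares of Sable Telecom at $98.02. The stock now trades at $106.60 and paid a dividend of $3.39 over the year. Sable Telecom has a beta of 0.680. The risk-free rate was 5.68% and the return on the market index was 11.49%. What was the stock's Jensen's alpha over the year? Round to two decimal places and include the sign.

+2.58%

Realised HPR = (P1 + D1 − P0) / P0 = (106.60 + 3.39 − 98.02) / 98.02 = 11.97 / 98.02 = 12.2118%
MRP = 11.49% − 5.68% = 5.81%
CAPM required = R_f + β·MRP = 5.68% + 0.680 × 5.81% = 9.63080%
α = realised − required = 12.2118% − 9.63080% = +2.58%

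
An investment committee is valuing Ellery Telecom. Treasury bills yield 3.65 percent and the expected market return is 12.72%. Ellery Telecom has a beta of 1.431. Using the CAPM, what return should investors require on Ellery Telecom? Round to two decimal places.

16.63%

Market risk premium = E(R_m) − R_f = 12.72% − 3.65% = 9.07%
E(R) = R_f + β × MRP = 3.65% + 1.431 × 9.07% = 16.63%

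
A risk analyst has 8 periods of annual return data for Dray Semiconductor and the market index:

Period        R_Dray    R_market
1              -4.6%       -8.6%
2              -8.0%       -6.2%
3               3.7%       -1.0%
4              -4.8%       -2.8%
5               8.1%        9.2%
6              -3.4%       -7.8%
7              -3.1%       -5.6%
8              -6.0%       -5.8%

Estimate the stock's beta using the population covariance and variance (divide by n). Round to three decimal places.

0.817

Mean R_i = (-4.6 − 8.0 + 3.7 − 4.8 + 8.1 − 3.4 − 3.1 − 6.0) / 8 = -2.2625%
Mean R_m = (-8.6 − 6.2 − 1.0 − 2.8 + 9.2 − 7.8 − 5.6 − 5.8) / 8 = -3.5750%
Σ(R_i − R̄_i)(R_m − R̄_m) = 187.3925  ⇒  Cov = 187.3925 / 8 = 23.4241
Σ(R_m − R̄_m)² = 229.4750  ⇒  Var(R_m) = 229.4750 / 8 = 28.6844
β = Cov / Var(R_m) = 23.4241 / 28.6844 = 0.8166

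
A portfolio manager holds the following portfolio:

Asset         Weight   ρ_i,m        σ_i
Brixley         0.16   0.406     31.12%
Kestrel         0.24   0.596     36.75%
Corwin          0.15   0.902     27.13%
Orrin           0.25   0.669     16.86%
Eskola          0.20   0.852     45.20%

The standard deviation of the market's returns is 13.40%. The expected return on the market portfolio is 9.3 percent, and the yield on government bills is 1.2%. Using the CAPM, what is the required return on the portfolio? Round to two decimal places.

14.18%

β_Brixley = 0.406 × 31.12% / 13.40% = 0.9429
β_Kestrel = 0.596 × 36.75% / 13.40% = 1.6346
β_Corwin = 0.902 × 27.13% / 13.40% = 1.8262
β_Orrin = 0.669 × 16.86% / 13.40% = 0.8417
β_Eskola = 0.852 × 45.20% / 13.40% = 2.8739
β_P = Σ w_i β_i = 0.16×0.9429 + 0.24×1.6346 + 0.15×1.8262 + 0.25×0.8417 + 0.20×2.8739 = 1.6023
MRP = 9.3% − 1.2% = 8.10%
E(R_P) = R_f + β_P × MRP = 1.2% + 1.6023 × 8.1% = 14.18%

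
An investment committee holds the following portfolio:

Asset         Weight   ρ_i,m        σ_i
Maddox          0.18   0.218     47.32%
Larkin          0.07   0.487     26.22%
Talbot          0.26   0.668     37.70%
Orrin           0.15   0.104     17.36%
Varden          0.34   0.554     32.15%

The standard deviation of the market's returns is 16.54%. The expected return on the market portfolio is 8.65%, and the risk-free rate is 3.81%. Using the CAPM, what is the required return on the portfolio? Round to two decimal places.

β_Maddox = 0.218 × 47.32% / 16.54% = 0.6237
β_Larkin = 0.487 × 26.22% / 16.54% = 0.7720
β_Talbot = 0.668 × 37.70% / 16.54% = 1.5226
β_Orrin = 0.104 × 17.36% / 16.54% = 0.1092
β_Varden = 0.554 × 32.15% / 16.54% = 1.0769
β_P = Σ w_i β_i = 0.18×0.6237 + 0.07×0.7720 + 0.26×1.5226 + 0.15×0.1092 + 0.34×1.0769 = 0.9447
MRP = 8.65% − 3.81% = 4.84%
E(R_P) = R_f + β_P × MRP = 3.81% + 0.9447 × 4.84% = 8.38%

8.38%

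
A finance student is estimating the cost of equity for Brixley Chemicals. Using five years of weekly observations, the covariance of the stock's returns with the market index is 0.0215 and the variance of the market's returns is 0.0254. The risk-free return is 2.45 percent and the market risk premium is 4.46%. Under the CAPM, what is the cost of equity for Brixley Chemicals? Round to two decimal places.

β = Cov(R_i, R_m) / Var(R_m) = 0.0215 / 0.0254 = 0.8465
E(R) = R_f + β × MRP = 2.45% + 0.8465 × 4.46% = 6.23%

6.23%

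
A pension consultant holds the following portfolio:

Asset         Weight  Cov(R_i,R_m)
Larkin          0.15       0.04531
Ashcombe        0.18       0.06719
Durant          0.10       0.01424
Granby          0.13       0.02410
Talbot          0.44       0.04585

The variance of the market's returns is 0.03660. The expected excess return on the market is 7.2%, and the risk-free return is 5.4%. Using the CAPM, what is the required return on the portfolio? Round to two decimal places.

β_Larkin = 0.04531 / 0.03660 = 1.2380
β_Ashcombe = 0.06719 / 0.03660 = 1.8358
β_Durant = 0.01424 / 0.03660 = 0.3891
β_Granby = 0.02410 / 0.03660 = 0.6585
β_Talbot = 0.04585 / 0.03660 = 1.2527
β_P = Σ w_i β_i = 0.15×1.2380 + 0.18×1.8358 + 0.10×0.3891 + 0.13×0.6585 + 0.44×1.2527 = 1.1918
E(R_P) = R_f + β_P × MRP = 5.4% + 1.1918 × 7.2% = 13.98%

13.98%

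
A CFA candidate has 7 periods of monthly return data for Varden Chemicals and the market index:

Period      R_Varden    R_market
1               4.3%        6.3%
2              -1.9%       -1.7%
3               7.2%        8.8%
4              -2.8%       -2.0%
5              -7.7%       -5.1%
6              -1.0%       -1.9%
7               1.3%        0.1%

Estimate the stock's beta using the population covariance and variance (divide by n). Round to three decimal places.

Mean R_i = (4.3 − 1.9 + 7.2 − 2.8 − 7.7 − 1.0 + 1.3) / 7 = -0.0857%
Mean R_m = (6.3 − 1.7 + 8.8 − 2.0 − 5.1 − 1.9 + 0.1) / 7 = 0.6429%
Σ(R_i − R̄_i)(R_m − R̄_m) = 140.9657  ⇒  Cov = 140.9657 / 7 = 20.1380
Σ(R_m − R̄_m)² = 150.7571  ⇒  Var(R_m) = 150.7571 / 7 = 21.5367
β = Cov / Var(R_m) = 20.1380 / 21.5367 = 0.9351

0.935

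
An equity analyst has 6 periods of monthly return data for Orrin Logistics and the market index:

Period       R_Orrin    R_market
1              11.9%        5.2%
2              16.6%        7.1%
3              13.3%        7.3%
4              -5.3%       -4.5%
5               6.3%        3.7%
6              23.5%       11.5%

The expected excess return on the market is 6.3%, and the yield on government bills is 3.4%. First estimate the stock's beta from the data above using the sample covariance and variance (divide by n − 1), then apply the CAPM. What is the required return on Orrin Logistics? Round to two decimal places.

Mean R_i = (11.9 + 16.6 + 13.3 − 5.3 + 6.3 + 23.5) / 6 = 11.0500%
Mean R_m = (5.2 + 7.1 + 7.3 − 4.5 + 3.7 + 11.5) / 6 = 5.0500%
Σ(R_i − R̄_i)(R_m − R̄_m) = 259.4250  ⇒  Cov = 259.4250 / 5 = 51.8850
Σ(R_m − R̄_m)² = 143.9150  ⇒  Var(R_m) = 143.9150 / 5 = 28.7830
β = Cov / Var(R_m) = 51.8850 / 28.7830 = 1.8026
E(R) = R_f + β × MRP = 3.4% + 1.8026 × 6.3% = 14.76%

14.76%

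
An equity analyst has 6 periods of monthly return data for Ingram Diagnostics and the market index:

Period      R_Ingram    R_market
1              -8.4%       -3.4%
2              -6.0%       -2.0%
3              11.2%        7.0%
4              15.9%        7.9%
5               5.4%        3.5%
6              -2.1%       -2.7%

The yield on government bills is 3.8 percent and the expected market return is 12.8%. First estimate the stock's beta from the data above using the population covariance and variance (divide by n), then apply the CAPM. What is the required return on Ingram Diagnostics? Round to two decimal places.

20.68%

Mean R_i = (-8.4 − 6.0 + 11.2 + 15.9 + 5.4 − 2.1) / 6 = 2.6667%
Mean R_m = (-3.4 − 2.0 + 7.0 + 7.9 + 3.5 − 2.7) / 6 = 1.7167%
Σ(R_i − R̄_i)(R_m − R̄_m) = 241.6733  ⇒  Cov = 241.6733 / 6 = 40.2789
Σ(R_m − R̄_m)² = 128.8283  ⇒  Var(R_m) = 128.8283 / 6 = 21.4714
β = Cov / Var(R_m) = 40.2789 / 21.4714 = 1.8759
MRP = 12.8% − 3.8% = 9.00%
E(R) = R_f + β × MRP = 3.8% + 1.8759 × 9.0% = 20.68%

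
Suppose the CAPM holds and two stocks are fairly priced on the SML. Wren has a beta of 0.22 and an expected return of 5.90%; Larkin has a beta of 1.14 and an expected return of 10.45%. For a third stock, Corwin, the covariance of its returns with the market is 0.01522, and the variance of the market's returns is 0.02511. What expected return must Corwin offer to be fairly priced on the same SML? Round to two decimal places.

MRP = (10.45% − 5.90%) / (1.14 − 0.22) = 4.9457%
R_f = 5.90% − 0.22 × 4.9457% = 4.8119%
β_Corwin = Cov / Var(R_m) = 0.01522 / 0.02511 = 0.6061
E(R_Corwin) = R_f + β × MRP = 4.8119% + 0.6061 × 4.9457% = 7.81%

7.81%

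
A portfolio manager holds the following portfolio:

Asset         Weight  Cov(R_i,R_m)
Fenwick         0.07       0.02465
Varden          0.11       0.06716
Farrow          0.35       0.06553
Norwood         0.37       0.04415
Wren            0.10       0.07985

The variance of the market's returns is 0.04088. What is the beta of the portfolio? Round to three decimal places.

1.379

β_Fenwick = 0.02465 / 0.04088 = 0.6030
β_Varden = 0.06716 / 0.04088 = 1.6429
β_Farrow = 0.06553 / 0.04088 = 1.6030
β_Norwood = 0.04415 / 0.04088 = 1.0800
β_Wren = 0.07985 / 0.04088 = 1.9533
β_P = Σ w_i β_i = 0.07×0.6030 + 0.11×1.6429 + 0.35×1.6030 + 0.37×1.0800 + 0.10×1.9533 = 1.3789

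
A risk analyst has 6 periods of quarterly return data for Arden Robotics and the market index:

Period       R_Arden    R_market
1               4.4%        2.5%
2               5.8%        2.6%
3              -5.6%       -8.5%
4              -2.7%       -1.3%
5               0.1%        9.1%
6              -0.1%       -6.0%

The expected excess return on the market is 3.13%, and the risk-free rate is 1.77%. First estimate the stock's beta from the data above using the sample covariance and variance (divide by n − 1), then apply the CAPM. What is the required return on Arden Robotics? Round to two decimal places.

Mean R_i = (4.4 + 5.8 − 5.6 − 2.7 + 0.1 − 0.1) / 6 = 0.3167%
Mean R_m = (2.5 + 2.6 − 8.5 − 1.3 + 9.1 − 6.0) / 6 = -0.2667%
Σ(R_i − R̄_i)(R_m − R̄_m) = 79.2067  ⇒  Cov = 79.2067 / 5 = 15.8413
Σ(R_m − R̄_m)² = 205.3333  ⇒  Var(R_m) = 205.3333 / 5 = 41.0667
β = Cov / Var(R_m) = 15.8413 / 41.0667 = 0.3857
E(R) = R_f + β × MRP = 1.77% + 0.3857 × 3.13% = 2.98%

2.98%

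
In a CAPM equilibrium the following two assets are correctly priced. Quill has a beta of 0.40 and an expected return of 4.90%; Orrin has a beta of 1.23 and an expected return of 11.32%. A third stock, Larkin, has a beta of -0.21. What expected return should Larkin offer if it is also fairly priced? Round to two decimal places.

MRP (SML slope) = (11.32% − 4.90%) / (1.23 − 0.40) = 6.42% / 0.83 = 7.7349%
R_f (intercept) = 4.90% − 0.40 × 7.7349% = 1.8060%
E(R_Larkin) = R_f + β × MRP = 1.8060% + -0.21 × 7.7349% = 0.18%

0.18%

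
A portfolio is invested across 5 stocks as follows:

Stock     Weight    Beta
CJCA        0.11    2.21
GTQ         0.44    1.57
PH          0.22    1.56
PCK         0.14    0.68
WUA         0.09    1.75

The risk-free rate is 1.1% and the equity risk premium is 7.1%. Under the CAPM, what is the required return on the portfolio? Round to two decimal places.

β_P = Σ w_i β_i = 0.11×2.21 + 0.44×1.57 + 0.22×1.56 + 0.14×0.68 + 0.09×1.75 = 1.5298
E(R_P) = R_f + β_P × MRP = 1.1% + 1.5298 × 7.1% = 11.96%

11.96%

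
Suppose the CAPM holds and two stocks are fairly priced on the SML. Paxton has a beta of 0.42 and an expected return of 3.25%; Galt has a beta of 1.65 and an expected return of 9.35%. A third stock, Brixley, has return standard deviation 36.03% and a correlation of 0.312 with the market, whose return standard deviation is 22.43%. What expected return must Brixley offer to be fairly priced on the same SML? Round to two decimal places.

3.65%

MRP = (9.35% − 3.25%) / (1.65 − 0.42) = 4.9593%
R_f = 3.25% − 0.42 × 4.9593% = 1.1671%
β_Brixley = ρ·σ_i/σ_m = 0.312 × 36.03 / 22.43 = 0.5012
E(R_Brixley) = R_f + β × MRP = 1.1671% + 0.5012 × 4.9593% = 3.65%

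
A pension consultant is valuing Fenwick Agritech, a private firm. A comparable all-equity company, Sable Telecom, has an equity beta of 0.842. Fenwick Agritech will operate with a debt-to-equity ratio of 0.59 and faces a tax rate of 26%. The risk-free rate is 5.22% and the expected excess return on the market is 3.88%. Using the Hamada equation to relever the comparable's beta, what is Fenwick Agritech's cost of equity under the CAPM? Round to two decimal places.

β_L = β_U × [1 + (1 − t)(D/E)] = 0.842 × [1 + (1 − 0.26) × 0.59]
    = 0.842 × [1 + 0.74 × 0.59] = 0.842 × 1.4366 = 1.2096
E(R) = R_f + β_L × MRP = 5.22% + 1.2096 × 3.88% = 9.91%

9.91%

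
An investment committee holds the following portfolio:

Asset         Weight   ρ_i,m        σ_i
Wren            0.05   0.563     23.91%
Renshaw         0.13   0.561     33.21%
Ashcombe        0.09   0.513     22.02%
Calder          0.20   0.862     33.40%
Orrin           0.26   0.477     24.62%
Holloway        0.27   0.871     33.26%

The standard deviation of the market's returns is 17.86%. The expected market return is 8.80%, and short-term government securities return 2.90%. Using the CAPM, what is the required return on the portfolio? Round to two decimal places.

9.75%

β_Wren = 0.563 × 23.91% / 17.86% = 0.7537
β_Renshaw = 0.561 × 33.21% / 17.86% = 1.0432
β_Ashcombe = 0.513 × 22.02% / 17.86% = 0.6325
β_Calder = 0.862 × 33.40% / 17.86% = 1.6120
β_Orrin = 0.477 × 24.62% / 17.86% = 0.6575
β_Holloway = 0.871 × 33.26% / 17.86% = 1.6220
β_P = Σ w_i β_i = 0.05×0.7537 + 0.13×1.0432 + 0.09×0.6325 + 0.20×1.6120 + 0.26×0.6575 + 0.27×1.6220 = 1.1615
MRP = 8.80% − 2.90% = 5.90%
E(R_P) = R_f + β_P × MRP = 2.90% + 1.1615 × 5.90% = 9.75%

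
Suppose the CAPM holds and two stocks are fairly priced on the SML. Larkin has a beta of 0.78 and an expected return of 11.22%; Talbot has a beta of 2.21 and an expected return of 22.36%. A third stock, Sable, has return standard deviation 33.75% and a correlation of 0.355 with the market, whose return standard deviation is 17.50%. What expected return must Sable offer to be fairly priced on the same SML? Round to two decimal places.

10.48%

MRP = (22.36% − 11.22%) / (2.21 − 0.78) = 7.7902%
R_f = 11.22% − 0.78 × 7.7902% = 5.1436%
β_Sable = ρ·σ_i/σ_m = 0.355 × 33.75 / 17.50 = 0.6846
E(R_Sable) = R_f + β × MRP = 5.1436% + 0.6846 × 7.7902% = 10.48%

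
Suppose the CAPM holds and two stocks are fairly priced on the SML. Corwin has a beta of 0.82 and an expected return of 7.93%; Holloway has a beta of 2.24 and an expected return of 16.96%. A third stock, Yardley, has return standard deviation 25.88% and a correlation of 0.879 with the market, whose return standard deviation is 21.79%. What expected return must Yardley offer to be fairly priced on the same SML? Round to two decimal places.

MRP = (16.96% − 7.93%) / (2.24 − 0.82) = 6.3592%
R_f = 7.93% − 0.82 × 6.3592% = 2.7155%
β_Yardley = ρ·σ_i/σ_m = 0.879 × 25.88 / 21.79 = 1.0440
E(R_Yardley) = R_f + β × MRP = 2.7155% + 1.0440 × 6.3592% = 9.35%

9.35%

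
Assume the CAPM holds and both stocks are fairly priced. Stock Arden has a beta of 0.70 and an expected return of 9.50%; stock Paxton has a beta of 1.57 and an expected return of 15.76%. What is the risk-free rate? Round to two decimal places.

4.46%

Both satisfy E(R) = R_f + β·MRP, so the slope of the SML is
MRP = (15.76% − 9.50%) / (1.57 − 0.70) = 6.26% / 0.87 = 7.1954%
R_f = E(R_Arden) − β_Arden·MRP = 9.50% − 0.70 × 7.1954% = 4.4632%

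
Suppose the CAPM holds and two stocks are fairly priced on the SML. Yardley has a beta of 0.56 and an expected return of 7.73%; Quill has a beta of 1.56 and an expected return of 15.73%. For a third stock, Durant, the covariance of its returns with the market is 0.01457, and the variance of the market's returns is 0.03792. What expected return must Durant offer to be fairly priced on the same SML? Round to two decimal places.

6.32%

MRP = (15.73% − 7.73%) / (1.56 − 0.56) = 8.0000%
R_f = 7.73% − 0.56 × 8.0000% = 3.2500%
β_Durant = Cov / Var(R_m) = 0.01457 / 0.03792 = 0.3842
E(R_Durant) = R_f + β × MRP = 3.2500% + 0.3842 × 8.0000% = 6.32%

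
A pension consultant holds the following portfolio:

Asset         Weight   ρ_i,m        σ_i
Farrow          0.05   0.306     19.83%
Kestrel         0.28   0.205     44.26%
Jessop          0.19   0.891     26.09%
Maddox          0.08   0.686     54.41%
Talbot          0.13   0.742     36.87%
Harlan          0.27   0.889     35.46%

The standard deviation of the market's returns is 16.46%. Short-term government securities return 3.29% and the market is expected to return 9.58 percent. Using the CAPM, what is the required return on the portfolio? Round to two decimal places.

11.82%

β_Farrow = 0.306 × 19.83% / 16.46% = 0.3687
β_Kestrel = 0.205 × 44.26% / 16.46% = 0.5512
β_Jessop = 0.891 × 26.09% / 16.46% = 1.4123
β_Maddox = 0.686 × 54.41% / 16.46% = 2.2676
β_Talbot = 0.742 × 36.87% / 16.46% = 1.6621
β_Harlan = 0.889 × 35.46% / 16.46% = 1.9152
β_P = Σ w_i β_i = 0.05×0.3687 + 0.28×0.5512 + 0.19×1.4123 + 0.08×2.2676 + 0.13×1.6621 + 0.27×1.9152 = 1.3557
MRP = 9.58% − 3.29% = 6.29%
E(R_P) = R_f + β_P × MRP = 3.29% + 1.3557 × 6.29% = 11.82%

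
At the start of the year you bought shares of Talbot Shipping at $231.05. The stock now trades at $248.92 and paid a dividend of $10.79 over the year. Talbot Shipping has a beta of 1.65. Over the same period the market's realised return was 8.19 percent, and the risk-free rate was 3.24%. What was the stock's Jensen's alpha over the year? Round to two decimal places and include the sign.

+1.00%

Realised HPR = (P1 + D1 − P0) / P0 = (248.92 + 10.79 − 231.05) / 231.05 = 28.66 / 231.05 = 12.4042%
MRP = 8.19% − 3.24% = 4.95%
CAPM required = R_f + β·MRP = 3.24% + 1.65 × 4.95% = 11.4075%
α = realised − required = 12.4042% − 11.4075% = +1.00%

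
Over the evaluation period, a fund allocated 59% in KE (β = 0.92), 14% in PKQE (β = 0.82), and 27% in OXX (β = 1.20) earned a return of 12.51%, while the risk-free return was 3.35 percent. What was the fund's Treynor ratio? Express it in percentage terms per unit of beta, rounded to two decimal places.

9.33%

β_P = 0.59×0.92 + 0.14×0.82 + 0.27×1.20 = 0.9816
Treynor = (R_P − R_f) / β_P = (12.51% − 3.35%) / 0.9816 = 9.16% / 0.9816 = 9.33%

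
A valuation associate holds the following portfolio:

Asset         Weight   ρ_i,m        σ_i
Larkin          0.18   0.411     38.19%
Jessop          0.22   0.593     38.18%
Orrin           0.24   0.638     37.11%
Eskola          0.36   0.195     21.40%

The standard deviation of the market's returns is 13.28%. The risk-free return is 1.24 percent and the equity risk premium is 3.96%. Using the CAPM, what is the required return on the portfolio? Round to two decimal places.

5.71%

β_Larkin = 0.411 × 38.19% / 13.28% = 1.1819
β_Jessop = 0.593 × 38.18% / 13.28% = 1.7049
β_Orrin = 0.638 × 37.11% / 13.28% = 1.7828
β_Eskola = 0.195 × 21.40% / 13.28% = 0.3142
β_P = Σ w_i β_i = 0.18×1.1819 + 0.22×1.7049 + 0.24×1.7828 + 0.36×0.3142 = 1.1288
E(R_P) = R_f + β_P × MRP = 1.24% + 1.1288 × 3.96% = 5.71%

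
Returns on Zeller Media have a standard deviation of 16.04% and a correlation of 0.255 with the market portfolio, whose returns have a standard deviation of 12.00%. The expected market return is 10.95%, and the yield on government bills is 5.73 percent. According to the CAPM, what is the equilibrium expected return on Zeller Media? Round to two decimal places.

β = ρ × σ_i / σ_m = 0.255 × 16.04% / 12.00% = 0.3409
MRP = 10.95% − 5.73% = 5.22%
E(R) = 5.73% + 0.3409 × 5.22% = 7.51%

7.51%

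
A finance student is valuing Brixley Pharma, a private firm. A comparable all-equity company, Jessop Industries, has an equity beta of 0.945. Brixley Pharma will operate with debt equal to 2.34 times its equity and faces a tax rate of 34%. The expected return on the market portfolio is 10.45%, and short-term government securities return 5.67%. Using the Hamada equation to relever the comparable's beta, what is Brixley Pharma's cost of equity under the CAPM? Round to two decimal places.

β_L = β_U × [1 + (1 − t)(D/E)] = 0.945 × [1 + (1 − 0.34) × 2.34]
    = 0.945 × [1 + 0.66 × 2.34] = 0.945 × 2.5444 = 2.4045
MRP = 10.45% − 5.67% = 4.78%
E(R) = R_f + β_L × MRP = 5.67% + 2.4045 × 4.78% = 17.16%

17.16%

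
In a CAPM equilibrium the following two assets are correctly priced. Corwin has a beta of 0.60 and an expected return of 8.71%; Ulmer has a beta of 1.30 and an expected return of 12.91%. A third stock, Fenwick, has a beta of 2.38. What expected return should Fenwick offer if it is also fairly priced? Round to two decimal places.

MRP (SML slope) = (12.91% − 8.71%) / (1.30 − 0.60) = 4.20% / 0.70 = 6.0000%
R_f (intercept) = 8.71% − 0.60 × 6.0000% = 5.1100%
E(R_Fenwick) = R_f + β × MRP = 5.1100% + 2.38 × 6.0000% = 19.39%

19.39%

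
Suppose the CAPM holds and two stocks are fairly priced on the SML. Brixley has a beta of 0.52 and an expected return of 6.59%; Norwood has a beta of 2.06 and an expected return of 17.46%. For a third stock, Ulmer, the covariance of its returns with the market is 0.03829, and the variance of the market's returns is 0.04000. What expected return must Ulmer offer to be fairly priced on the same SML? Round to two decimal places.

MRP = (17.46% − 6.59%) / (2.06 − 0.52) = 7.0584%
R_f = 6.59% − 0.52 × 7.0584% = 2.9196%
β_Ulmer = Cov / Var(R_m) = 0.03829 / 0.04000 = 0.9573
E(R_Ulmer) = R_f + β × MRP = 2.9196% + 0.9573 × 7.0584% = 9.68%

9.68%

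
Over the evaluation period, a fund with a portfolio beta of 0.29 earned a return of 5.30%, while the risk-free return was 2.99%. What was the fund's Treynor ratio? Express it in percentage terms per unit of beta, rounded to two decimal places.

Treynor = (R_P − R_f) / β_P = (5.30% − 2.99%) / 0.2900 = 2.31% / 0.2900 = 7.97%

7.97%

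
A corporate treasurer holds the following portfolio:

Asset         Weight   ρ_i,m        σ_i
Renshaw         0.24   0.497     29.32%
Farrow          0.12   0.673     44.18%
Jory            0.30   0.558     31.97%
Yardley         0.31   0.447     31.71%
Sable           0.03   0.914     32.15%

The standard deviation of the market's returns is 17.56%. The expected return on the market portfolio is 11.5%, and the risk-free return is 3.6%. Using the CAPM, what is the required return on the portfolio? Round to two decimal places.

β_Renshaw = 0.497 × 29.32% / 17.56% = 0.8298
β_Farrow = 0.673 × 44.18% / 17.56% = 1.6932
β_Jory = 0.558 × 31.97% / 17.56% = 1.0159
β_Yardley = 0.447 × 31.71% / 17.56% = 0.8072
β_Sable = 0.914 × 32.15% / 17.56% = 1.6734
β_P = Σ w_i β_i = 0.24×0.8298 + 0.12×1.6932 + 0.30×1.0159 + 0.31×0.8072 + 0.03×1.6734 = 1.0075
MRP = 11.5% − 3.6% = 7.90%
E(R_P) = R_f + β_P × MRP = 3.6% + 1.0075 × 7.9% = 11.56%

11.56%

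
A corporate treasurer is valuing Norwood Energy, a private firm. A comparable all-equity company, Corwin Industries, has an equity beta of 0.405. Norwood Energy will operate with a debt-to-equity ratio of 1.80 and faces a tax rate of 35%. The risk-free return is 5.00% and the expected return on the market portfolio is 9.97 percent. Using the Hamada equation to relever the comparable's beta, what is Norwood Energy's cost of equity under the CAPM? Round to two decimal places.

9.37%

β_L = β_U × [1 + (1 − t)(D/E)] = 0.405 × [1 + (1 − 0.35) × 1.80]
    = 0.405 × [1 + 0.65 × 1.80] = 0.405 × 2.1700 = 0.8789
MRP = 9.97% − 5.00% = 4.97%
E(R) = R_f + β_L × MRP = 5.00% + 0.8789 × 4.97% = 9.37%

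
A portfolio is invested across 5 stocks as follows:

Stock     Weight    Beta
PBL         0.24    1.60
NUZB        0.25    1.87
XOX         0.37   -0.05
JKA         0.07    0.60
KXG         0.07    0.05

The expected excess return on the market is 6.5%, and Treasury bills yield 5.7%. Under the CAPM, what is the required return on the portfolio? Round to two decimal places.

11.41%

β_P = Σ w_i β_i = 0.24×1.60 + 0.25×1.87 + 0.37×-0.05 + 0.07×0.60 + 0.07×0.05 = 0.8785
E(R_P) = R_f + β_P × MRP = 5.7% + 0.8785 × 6.5% = 11.41%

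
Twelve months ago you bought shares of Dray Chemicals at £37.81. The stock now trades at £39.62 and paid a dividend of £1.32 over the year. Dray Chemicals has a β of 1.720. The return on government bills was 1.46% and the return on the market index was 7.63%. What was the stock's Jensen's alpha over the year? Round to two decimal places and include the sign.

Realised HPR = (P1 + D1 − P0) / P0 = (39.62 + 1.32 − 37.81) / 37.81 = 3.13 / 37.81 = 8.2782%
MRP = 7.63% − 1.46% = 6.17%
CAPM required = R_f + β·MRP = 1.46% + 1.720 × 6.17% = 12.07240%
α = realised − required = 8.2782% − 12.07240% = -3.79%

-3.79%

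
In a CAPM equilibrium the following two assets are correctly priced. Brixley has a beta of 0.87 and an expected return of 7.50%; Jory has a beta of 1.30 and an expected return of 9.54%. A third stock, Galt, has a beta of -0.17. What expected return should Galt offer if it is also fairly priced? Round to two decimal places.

MRP (SML slope) = (9.54% − 7.50%) / (1.30 − 0.87) = 2.04% / 0.43 = 4.7442%
R_f (intercept) = 7.50% − 0.87 × 4.7442% = 3.3725%
E(R_Galt) = R_f + β × MRP = 3.3725% + -0.17 × 4.7442% = 2.57%

2.57%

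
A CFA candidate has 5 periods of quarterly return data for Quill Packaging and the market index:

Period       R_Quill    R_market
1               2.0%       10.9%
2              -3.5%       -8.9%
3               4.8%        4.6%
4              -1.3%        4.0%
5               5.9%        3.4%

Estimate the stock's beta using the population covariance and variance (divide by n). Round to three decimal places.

0.327

Mean R_i = (2.0 − 3.5 + 4.8 − 1.3 + 5.9) / 5 = 1.5800%
Mean R_m = (10.9 − 8.9 + 4.6 + 4.0 + 3.4) / 5 = 2.8000%
Σ(R_i − R̄_i)(R_m − R̄_m) = 67.7700  ⇒  Cov = 67.7700 / 5 = 13.5540
Σ(R_m − R̄_m)² = 207.5400  ⇒  Var(R_m) = 207.5400 / 5 = 41.5080
β = Cov / Var(R_m) = 13.5540 / 41.5080 = 0.3265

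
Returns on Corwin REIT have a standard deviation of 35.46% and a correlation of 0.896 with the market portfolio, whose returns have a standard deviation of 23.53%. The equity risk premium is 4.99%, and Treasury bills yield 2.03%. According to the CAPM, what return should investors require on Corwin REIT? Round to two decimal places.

β = ρ × σ_i / σ_m = 0.896 × 35.46% / 23.53% = 1.3503
E(R) = 2.03% + 1.3503 × 4.99% = 8.77%

8.77%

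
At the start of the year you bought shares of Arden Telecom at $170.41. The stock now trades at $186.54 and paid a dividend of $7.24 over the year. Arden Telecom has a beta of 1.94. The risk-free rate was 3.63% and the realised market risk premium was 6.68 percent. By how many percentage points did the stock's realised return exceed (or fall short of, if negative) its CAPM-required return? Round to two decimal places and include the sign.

Realised HPR = (P1 + D1 − P0) / P0 = (186.54 + 7.24 − 170.41) / 170.41 = 23.37 / 170.41 = 13.7140%
CAPM required = R_f + β·MRP = 3.63% + 1.94 × 6.68% = 16.5892%
α = realised − required = 13.7140% − 16.5892% = -2.88%

-2.88%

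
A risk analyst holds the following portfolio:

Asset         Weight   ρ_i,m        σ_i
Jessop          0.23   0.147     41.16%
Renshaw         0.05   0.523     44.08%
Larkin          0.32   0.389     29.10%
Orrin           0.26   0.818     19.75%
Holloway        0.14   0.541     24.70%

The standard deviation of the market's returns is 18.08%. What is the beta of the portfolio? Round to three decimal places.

β_Jessop = 0.147 × 41.16% / 18.08% = 0.3347
β_Renshaw = 0.523 × 44.08% / 18.08% = 1.2751
β_Larkin = 0.389 × 29.10% / 18.08% = 0.6261
β_Orrin = 0.818 × 19.75% / 18.08% = 0.8936
β_Holloway = 0.541 × 24.70% / 18.08% = 0.7391
β_P = Σ w_i β_i = 0.23×0.3347 + 0.05×1.2751 + 0.32×0.6261 + 0.26×0.8936 + 0.14×0.7391 = 0.6769

0.677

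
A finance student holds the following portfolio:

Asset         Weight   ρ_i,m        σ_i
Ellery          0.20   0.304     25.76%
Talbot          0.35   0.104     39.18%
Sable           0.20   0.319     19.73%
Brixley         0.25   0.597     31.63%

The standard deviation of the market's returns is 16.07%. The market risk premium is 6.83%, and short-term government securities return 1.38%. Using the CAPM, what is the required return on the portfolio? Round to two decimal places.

5.19%

β_Ellery = 0.304 × 25.76% / 16.07% = 0.4873
β_Talbot = 0.104 × 39.18% / 16.07% = 0.2536
β_Sable = 0.319 × 19.73% / 16.07% = 0.3917
β_Brixley = 0.597 × 31.63% / 16.07% = 1.1751
β_P = Σ w_i β_i = 0.20×0.4873 + 0.35×0.2536 + 0.20×0.3917 + 0.25×1.1751 = 0.5583
E(R_P) = R_f + β_P × MRP = 1.38% + 0.5583 × 6.83% = 5.19%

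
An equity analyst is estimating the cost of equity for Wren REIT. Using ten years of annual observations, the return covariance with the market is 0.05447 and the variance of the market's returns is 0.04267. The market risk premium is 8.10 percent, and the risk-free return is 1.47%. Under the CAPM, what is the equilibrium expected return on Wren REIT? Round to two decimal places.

11.81%

β = Cov(R_i, R_m) / Var(R_m) = 0.05447 / 0.04267 = 1.2765
E(R) = R_f + β × MRP = 1.47% + 1.2765 × 8.10% = 11.81%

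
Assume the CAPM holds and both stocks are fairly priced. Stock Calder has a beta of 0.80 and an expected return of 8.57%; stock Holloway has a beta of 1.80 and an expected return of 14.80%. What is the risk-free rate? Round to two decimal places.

3.59%

Both satisfy E(R) = R_f + β·MRP, so the slope of the SML is
MRP = (14.80% − 8.57%) / (1.80 − 0.80) = 6.23% / 1.00 = 6.2300%
R_f = E(R_Calder) − β_Calder·MRP = 8.57% − 0.80 × 6.2300% = 3.5860%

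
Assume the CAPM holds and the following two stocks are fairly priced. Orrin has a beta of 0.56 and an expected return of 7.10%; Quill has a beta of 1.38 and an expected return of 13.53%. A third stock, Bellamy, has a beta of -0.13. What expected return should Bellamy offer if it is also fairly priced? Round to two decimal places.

MRP (SML slope) = (13.53% − 7.10%) / (1.38 − 0.56) = 6.43% / 0.82 = 7.8415%
R_f (intercept) = 7.10% − 0.56 × 7.8415% = 2.7088%
E(R_Bellamy) = R_f + β × MRP = 2.7088% + -0.13 × 7.8415% = 1.69%

1.69%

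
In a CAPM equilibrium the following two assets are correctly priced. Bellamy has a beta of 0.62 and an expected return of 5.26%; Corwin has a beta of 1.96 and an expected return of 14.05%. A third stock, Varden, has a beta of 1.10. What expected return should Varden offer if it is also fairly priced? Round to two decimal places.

8.41%

MRP (SML slope) = (14.05% − 5.26%) / (1.96 − 0.62) = 8.79% / 1.34 = 6.5597%
R_f (intercept) = 5.26% − 0.62 × 6.5597% = 1.1930%
E(R_Varden) = R_f + β × MRP = 1.1930% + 1.10 × 6.5597% = 8.41%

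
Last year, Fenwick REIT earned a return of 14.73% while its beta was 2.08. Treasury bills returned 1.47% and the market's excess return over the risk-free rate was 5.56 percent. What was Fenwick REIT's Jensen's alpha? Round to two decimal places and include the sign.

CAPM benchmark = R_f + β(R_m − R_f) = 1.47% + 2.08 × 5.56% = 13.0348%
α = actual − benchmark = 14.73% − 13.0348% = +1.70%

+1.70%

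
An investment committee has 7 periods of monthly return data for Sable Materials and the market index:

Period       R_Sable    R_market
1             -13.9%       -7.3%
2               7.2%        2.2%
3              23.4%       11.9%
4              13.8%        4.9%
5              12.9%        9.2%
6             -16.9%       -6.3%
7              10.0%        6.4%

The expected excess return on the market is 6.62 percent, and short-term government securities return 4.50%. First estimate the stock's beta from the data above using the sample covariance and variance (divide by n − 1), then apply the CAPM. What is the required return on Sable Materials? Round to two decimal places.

Mean R_i = (-13.9 + 7.2 + 23.4 + 13.8 + 12.9 − 16.9 + 10.0) / 7 = 5.2143%
Mean R_m = (-7.3 + 2.2 + 11.9 + 4.9 + 9.2 − 6.3 + 6.4) / 7 = 3.0000%
Σ(R_i − R̄_i)(R_m − R̄_m) = 643.0400  ⇒  Cov = 643.0400 / 6 = 107.1733
Σ(R_m − R̄_m)² = 326.0400  ⇒  Var(R_m) = 326.0400 / 6 = 54.3400
β = Cov / Var(R_m) = 107.1733 / 54.3400 = 1.9723
E(R) = R_f + β × MRP = 4.50% + 1.9723 × 6.62% = 17.56%

17.56%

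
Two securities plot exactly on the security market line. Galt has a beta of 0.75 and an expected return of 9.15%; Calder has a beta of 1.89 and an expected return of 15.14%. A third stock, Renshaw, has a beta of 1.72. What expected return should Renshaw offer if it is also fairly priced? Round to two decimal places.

14.25%

MRP (SML slope) = (15.14% − 9.15%) / (1.89 − 0.75) = 5.99% / 1.14 = 5.2544%
R_f (intercept) = 9.15% − 0.75 × 5.2544% = 5.2092%
E(R_Renshaw) = R_f + β × MRP = 5.2092% + 1.72 × 5.2544% = 14.25%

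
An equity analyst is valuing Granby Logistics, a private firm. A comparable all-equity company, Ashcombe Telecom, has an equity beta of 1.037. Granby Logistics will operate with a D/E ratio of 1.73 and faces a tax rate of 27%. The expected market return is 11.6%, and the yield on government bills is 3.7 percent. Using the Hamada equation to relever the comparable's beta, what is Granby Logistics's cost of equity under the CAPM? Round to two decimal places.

β_L = β_U × [1 + (1 − t)(D/E)] = 1.037 × [1 + (1 − 0.27) × 1.73]
    = 1.037 × [1 + 0.73 × 1.73] = 1.037 × 2.2629 = 2.3466
MRP = 11.6% − 3.7% = 7.90%
E(R) = R_f + β_L × MRP = 3.7% + 2.3466 × 7.9% = 22.24%

22.24%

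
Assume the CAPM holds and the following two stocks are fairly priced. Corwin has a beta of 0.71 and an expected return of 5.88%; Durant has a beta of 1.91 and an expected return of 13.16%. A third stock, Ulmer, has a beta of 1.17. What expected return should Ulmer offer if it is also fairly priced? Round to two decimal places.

8.67%

MRP (SML slope) = (13.16% − 5.88%) / (1.91 − 0.71) = 7.28% / 1.20 = 6.0667%
R_f (intercept) = 5.88% − 0.71 × 6.0667% = 1.5726%
E(R_Ulmer) = R_f + β × MRP = 1.5726% + 1.17 × 6.0667% = 8.67%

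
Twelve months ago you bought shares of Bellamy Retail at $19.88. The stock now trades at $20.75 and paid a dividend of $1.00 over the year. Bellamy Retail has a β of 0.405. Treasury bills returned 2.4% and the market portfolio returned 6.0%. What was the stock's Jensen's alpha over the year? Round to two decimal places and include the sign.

+5.55%

Realised HPR = (P1 + D1 − P0) / P0 = (20.75 + 1.00 − 19.88) / 19.88 = 1.87 / 19.88 = 9.4064%
MRP = 6.0% − 2.4% = 3.60%
CAPM required = R_f + β·MRP = 2.4% + 0.405 × 3.6% = 3.8580%
α = realised − required = 9.4064% − 3.8580% = +5.55%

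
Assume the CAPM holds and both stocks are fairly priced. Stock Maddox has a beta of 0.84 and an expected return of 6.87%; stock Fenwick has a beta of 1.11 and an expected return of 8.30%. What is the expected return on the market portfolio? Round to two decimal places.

7.72%

Both satisfy E(R) = R_f + β·MRP, so the slope of the SML is
MRP = (8.30% − 6.87%) / (1.11 − 0.84) = 1.43% / 0.27 = 5.2963%
R_f = E(R_Maddox) − β_Maddox·MRP = 6.87% − 0.84 × 5.2963% = 2.4211%
E(R_m) = R_f + MRP = 2.4211% + 5.2963% = 7.72%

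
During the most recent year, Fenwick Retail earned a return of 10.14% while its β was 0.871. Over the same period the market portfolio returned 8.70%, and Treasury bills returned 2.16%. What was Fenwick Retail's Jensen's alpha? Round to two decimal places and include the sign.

+2.28%

Market excess return = 8.70% − 2.16% = 6.54%
CAPM benchmark = R_f + β(R_m − R_f) = 2.16% + 0.871 × 6.54% = 7.85634%
α = actual − benchmark = 10.14% − 7.85634% = +2.28%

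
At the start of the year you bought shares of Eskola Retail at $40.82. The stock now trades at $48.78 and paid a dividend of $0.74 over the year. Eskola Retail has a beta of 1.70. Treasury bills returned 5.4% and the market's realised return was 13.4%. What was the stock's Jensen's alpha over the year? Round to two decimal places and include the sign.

+2.31%

Realised HPR = (P1 + D1 − P0) / P0 = (48.78 + 0.74 − 40.82) / 40.82 = 8.70 / 40.82 = 21.3131%
MRP = 13.4% − 5.4% = 8.00%
CAPM required = R_f + β·MRP = 5.4% + 1.70 × 8.0% = 19.0000%
α = realised − required = 21.3131% − 19.0000% = +2.31%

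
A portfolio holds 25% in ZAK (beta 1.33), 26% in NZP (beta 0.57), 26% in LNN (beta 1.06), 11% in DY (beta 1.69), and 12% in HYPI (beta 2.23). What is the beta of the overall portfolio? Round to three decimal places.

β_P = Σ w_i β_i = 0.25×1.33 + 0.26×0.57 + 0.26×1.06 + 0.11×1.69 + 0.12×2.23 = 1.2098

1.210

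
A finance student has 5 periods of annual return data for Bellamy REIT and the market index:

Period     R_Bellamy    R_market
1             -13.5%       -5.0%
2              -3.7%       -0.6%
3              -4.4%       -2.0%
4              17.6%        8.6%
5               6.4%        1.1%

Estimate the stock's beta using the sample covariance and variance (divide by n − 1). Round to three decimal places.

Mean R_i = (-13.5 − 3.7 − 4.4 + 17.6 + 6.4) / 5 = 0.4800%
Mean R_m = (-5.0 − 0.6 − 2.0 + 8.6 + 1.1) / 5 = 0.4200%
Σ(R_i − R̄_i)(R_m − R̄_m) = 235.9120  ⇒  Cov = 235.9120 / 4 = 58.9780
Σ(R_m − R̄_m)² = 103.6480  ⇒  Var(R_m) = 103.6480 / 4 = 25.9120
β = Cov / Var(R_m) = 58.9780 / 25.9120 = 2.2761

2.276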